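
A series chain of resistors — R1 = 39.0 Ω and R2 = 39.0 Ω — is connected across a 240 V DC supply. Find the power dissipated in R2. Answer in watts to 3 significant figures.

Series elements share the same current, so find I first, then use P = I²R.
R_total = 39.0 + 39.0 = 78.00 Ω
I = V / R_total = 240 / 78.00 = 3.077 A
P_R2 = I² × R2 = (3.077)² × 39.0 = 369.2 W

369 W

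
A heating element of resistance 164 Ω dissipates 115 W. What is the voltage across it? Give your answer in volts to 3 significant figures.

137 V

Rearranging the power relation for the two known quantities gives V = √(P R).
V = √(115 × 164) = 137.3 V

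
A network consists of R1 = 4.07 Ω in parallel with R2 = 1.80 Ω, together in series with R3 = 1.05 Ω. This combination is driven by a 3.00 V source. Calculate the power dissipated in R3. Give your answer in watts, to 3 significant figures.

Reduce the parallel combination to a single R_p; the circuit then becomes R_p in series with the remaining resistor.
R_p = (4.07×1.80)/(4.07+1.80) = 1.248 Ω
R_total = R_p + 1.05 = 1.248 + 1.05 = 2.298 Ω
I = V / R_total = 3.00 / 2.298 = 1.305 A
All the supply current flows through R3; use P = I²R3.
P_R3 = (1.305)² × 1.05 = 1.789 W

1.79 W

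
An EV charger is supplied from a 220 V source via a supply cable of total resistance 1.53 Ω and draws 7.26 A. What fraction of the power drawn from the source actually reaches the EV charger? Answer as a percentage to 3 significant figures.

The supply cable carries the full 7.26 A.
P_line = I² R_line = (7.260)² × 1.53 = 80.64 W
P_source = V I = 220 × 7.260 = 1597 W; P_load = 1517 W
η = P_load / P_source = 1517 / 1597 = 0.9495

95.0 %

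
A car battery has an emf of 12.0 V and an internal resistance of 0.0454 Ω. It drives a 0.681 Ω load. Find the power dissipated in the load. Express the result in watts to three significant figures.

186 W

Load and internal resistance form a series loop — compute the loop current, then the load power via I²R.
I = ε / (r + R) = 12.0 / (0.0454 + 0.681) = 16.52 A
P_load = I² R = (16.52)² × 0.681 = 185.8 W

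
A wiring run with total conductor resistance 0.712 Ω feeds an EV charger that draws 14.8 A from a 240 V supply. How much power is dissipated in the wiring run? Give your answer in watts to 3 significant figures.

156 W

Line loss is just I²R for the cable — we know both I and R_line directly.
The wiring run carries the full 14.8 A.
P_line = I² R_line = (14.80)² × 0.712 = 156.0 W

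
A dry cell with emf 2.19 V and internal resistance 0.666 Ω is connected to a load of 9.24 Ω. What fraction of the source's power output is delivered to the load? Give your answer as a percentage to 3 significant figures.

93.3 %

Both r and R carry the same current, so the power split is just the resistance split: η = R/(R+r).
η = R / (R + r) = 9.24 / (9.24 + 0.666) = 0.9328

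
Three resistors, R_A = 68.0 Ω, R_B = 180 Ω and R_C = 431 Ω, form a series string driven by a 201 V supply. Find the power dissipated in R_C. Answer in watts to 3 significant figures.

In a series string the same current flows through every resistor — find that current, then P = I²R for the one we want.
R_total = 68.0 + 180 + 431 = 679.0 Ω
I = V / R_total = 201 / 679.0 = 0.2960 A
P_R_C = I² × R_C = (0.2960)² × 431 = 37.77 W

37.8 W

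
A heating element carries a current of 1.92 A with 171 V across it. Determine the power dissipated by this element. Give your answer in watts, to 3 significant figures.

328 W

Since both terminal voltage and current are stated, P = V I gives the power in one step.
P = 171 V × 1.920 A = 328.3 W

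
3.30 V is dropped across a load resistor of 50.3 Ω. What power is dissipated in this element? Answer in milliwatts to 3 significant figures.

We know the drop across the element and its resistance — P = V²/R, one step.
P = (3.30 V)² / 50.3 Ω = 0.2165 W

217 mW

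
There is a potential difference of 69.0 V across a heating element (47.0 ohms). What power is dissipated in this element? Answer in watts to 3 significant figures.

With V across and R both known, P = V²/R gives the dissipation directly.
P = (69.0 V)² / 47.0 Ω = 101.3 W

101 W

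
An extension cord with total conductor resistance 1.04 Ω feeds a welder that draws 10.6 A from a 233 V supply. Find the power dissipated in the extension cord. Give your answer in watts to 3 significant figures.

117 W

Only the current and the line resistance are needed for the I²R loss.
The extension cord carries the full 10.6 A.
P_line = I² R_line = (10.60)² × 1.04 = 116.9 W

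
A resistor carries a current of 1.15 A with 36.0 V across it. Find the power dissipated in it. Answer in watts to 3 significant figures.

41.4 W

Since both terminal voltage and current are stated, P = V I gives the power in one step.
P = 36.0 V × 1.150 A = 41.40 W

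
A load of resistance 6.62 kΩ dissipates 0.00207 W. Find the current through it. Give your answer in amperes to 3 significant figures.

0.000559 A

From P = V I = I²R = V²/R, with the two given quantities we get I = √(P / R).
I = √(0.00207 / 6620) = 0.0005592 A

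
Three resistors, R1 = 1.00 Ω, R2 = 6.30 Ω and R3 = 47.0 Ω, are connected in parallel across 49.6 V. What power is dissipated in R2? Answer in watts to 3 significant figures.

Every branch has 49.6 V across it, so for R2 the power is simply V²/R.
P_R2 = V² / R2 = (49.6)² / 6.30 Ω = 390.5 W

391 W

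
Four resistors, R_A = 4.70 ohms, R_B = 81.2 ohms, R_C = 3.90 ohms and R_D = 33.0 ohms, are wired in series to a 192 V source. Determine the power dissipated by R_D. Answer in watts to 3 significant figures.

80.7 W

Series elements share the same current, so find I first, then use P = I²R.
R_total = 4.70 + 81.2 + 3.90 + 33.0 = 122.8 Ω
I = V / R_total = 192 / 122.8 = 1.564 A
P_R_D = I² × R_D = (1.564)² × 33.0 = 80.67 W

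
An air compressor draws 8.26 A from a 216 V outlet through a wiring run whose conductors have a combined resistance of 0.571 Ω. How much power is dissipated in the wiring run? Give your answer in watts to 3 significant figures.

Only the current and the line resistance are needed for the I²R loss.
The wiring run carries the full 8.26 A.
P_line = I² R_line = (8.260)² × 0.571 = 38.96 W

39.0 W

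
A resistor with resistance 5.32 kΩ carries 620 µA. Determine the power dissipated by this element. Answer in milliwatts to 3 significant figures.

The current through and the resistance of the element are both given; use P = I²R.
P = (0.0006200 A)² × 5320 Ω = 0.002045 W

2.05 mW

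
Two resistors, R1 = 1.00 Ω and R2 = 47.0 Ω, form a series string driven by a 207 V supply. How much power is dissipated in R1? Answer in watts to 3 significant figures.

The current is common to all series resistors; compute it, then apply P = I²R for the target.
R_total = 1.00 + 47.0 = 48.00 Ω
I = V / R_total = 207 / 48.00 = 4.312 A
P_R1 = I² × R1 = (4.312)² × 1.00 = 18.60 W

18.6 W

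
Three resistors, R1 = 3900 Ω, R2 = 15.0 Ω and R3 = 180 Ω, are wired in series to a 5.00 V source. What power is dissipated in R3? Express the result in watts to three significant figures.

Every series element carries the same I. Get I from the total resistance, then P = I² × R3.
R_total = 3900 + 15.0 + 180 = 4095 Ω
I = V / R_total = 5.00 / 4095 = 0.001221 A
P_R3 = I² × R3 = (0.001221)² × 180 = 0.0002684 W

0.000268 W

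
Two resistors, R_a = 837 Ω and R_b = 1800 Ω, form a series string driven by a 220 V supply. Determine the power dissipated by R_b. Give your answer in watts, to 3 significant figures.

Since the resistors are in series they all carry the loop current I = V/R_total; the power in any one is I²R.
R_total = 837 + 1800 = 2637 Ω
I = V / R_total = 220 / 2637 = 0.08343 A
P_R_b = I² × R_b = (0.08343)² × 1800 = 12.53 W

12.5 W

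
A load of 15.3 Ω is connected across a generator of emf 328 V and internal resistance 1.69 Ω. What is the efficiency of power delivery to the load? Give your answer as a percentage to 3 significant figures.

90.1 %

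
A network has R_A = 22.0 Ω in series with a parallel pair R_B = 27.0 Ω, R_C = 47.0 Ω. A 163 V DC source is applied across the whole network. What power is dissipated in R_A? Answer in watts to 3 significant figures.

381 W

Reduce the parallel pair to R_p first; the network is then a simple series string.
R_p = (27.0×47.0)/(27.0+47.0) = 17.15 Ω
R_total = 22.0 + 17.15 = 39.15 Ω
I = V / R_total = 163 / 39.15 = 4.164 A
The full supply current passes through R_A: P = I²R.
P_R_A = (4.164)² × 22.0 = 381.4 W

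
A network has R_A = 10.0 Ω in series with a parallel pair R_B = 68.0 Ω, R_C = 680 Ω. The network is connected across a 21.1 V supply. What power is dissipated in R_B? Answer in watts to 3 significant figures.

Replace R_B and R_C with their parallel equivalent so the circuit becomes R_A in series with R_p.
R_p = (68.0×680)/(68.0+680) = 61.82 Ω
R_total = 10.0 + 61.82 = 71.82 Ω
I = V / R_total = 21.1 / 71.82 = 0.2938 A
Voltage across the parallel pair: V_p = I × R_p = 0.2938 × 61.82 = 18.16 V
R_B is across V_p, so use P = V²/R for that branch.
P_R_B = (18.16)² / 68.0 = 4.851 W

4.85 W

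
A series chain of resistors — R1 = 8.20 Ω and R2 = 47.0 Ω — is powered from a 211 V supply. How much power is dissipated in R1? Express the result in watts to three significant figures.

120 W

Series elements share the same current, so find I first, then use P = I²R.
R_total = 8.20 + 47.0 = 55.20 Ω
I = V / R_total = 211 / 55.20 = 3.822 A
P_R1 = I² × R1 = (3.822)² × 8.20 = 119.8 W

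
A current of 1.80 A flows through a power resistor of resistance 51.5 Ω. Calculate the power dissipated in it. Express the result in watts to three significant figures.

167 W

Knowing I and R, the power is just I²R — no need to find V first.
P = (1.800 A)² × 51.5 Ω = 166.9 W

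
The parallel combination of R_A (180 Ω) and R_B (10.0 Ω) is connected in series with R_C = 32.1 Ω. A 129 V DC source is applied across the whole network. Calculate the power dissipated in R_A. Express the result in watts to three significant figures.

4.80 W

Reduce the parallel combination to a single R_p; the circuit then becomes R_p in series with the remaining resistor.
R_p = (180×10.0)/(180+10.0) = 9.474 Ω
R_total = R_p + 32.1 = 9.474 + 32.1 = 41.57 Ω
I = V / R_total = 129 / 41.57 = 3.103 A
Voltage across the parallel pair: V_p = I × R_p = 3.103 × 9.474 = 29.40 V
Use P = V²/R for R_A with V = V_p.
P_R_A = (29.40)² / 180 = 4.801 W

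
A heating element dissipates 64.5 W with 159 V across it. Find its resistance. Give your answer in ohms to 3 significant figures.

From P = V I = I²R = V²/R, with the two given quantities we get R = V² / P.
R = (159)² / 64.5 = 392.0 Ω

392 Ω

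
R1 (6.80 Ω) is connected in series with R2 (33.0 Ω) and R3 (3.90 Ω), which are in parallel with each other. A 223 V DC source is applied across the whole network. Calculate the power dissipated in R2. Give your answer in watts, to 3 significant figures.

First combine the parallel branches into one equivalent R_p, then R1 + R_p is a series pair.
R_p = (33.0×3.90)/(33.0+3.90) = 3.488 Ω
R_total = 6.80 + 3.488 = 10.29 Ω
I = V / R_total = 223 / 10.29 = 21.68 A
Voltage across the parallel pair: V_p = I × R_p = 21.68 × 3.488 = 75.60 V
R2 sees V_p directly, so P = V_p² / R2.
P_R2 = (75.60)² / 33.0 = 173.2 W

173 W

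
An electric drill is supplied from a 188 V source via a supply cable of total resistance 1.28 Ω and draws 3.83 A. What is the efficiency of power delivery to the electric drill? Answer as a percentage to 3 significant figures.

97.4 %

The supply cable carries the full 3.83 A.
P_line = I² R_line = (3.830)² × 1.28 = 18.78 W
P_source = V I = 188 × 3.830 = 720.0 W; P_load = 701.3 W
η = P_load / P_source = 701.3 / 720.0 = 0.9739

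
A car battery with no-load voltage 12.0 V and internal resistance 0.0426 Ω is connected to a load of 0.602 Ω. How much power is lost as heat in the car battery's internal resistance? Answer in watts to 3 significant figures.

14.8 W

The internal resistance carries the same current as the load; P_int = I²r.
I = ε / (r + R) = 12.0 / (0.0426 + 0.602) = 18.62 A
P_int = I² r = (18.62)² × 0.0426 = 14.76 W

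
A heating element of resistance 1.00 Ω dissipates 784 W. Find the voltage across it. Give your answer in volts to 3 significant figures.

28.0 V

The two known quantities fix the third via V = √(P R).
V = √(784 × 1.00) = 28.00 V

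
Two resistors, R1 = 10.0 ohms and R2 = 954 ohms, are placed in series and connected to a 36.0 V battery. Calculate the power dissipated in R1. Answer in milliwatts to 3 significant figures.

The current is common to all series resistors; compute it, then apply P = I²R for the target.
R_total = 10.0 + 954 = 964.0 Ω
I = V / R_total = 36.0 / 964.0 = 0.03734 A
P_R1 = I² × R1 = (0.03734)² × 10.0 = 0.01395 W

13.9 mW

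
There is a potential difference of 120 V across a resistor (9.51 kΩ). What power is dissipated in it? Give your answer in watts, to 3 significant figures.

1.51 W

We know the drop across the element and its resistance — P = V²/R, one step.
P = (120 V)² / 9510 Ω = 1.514 W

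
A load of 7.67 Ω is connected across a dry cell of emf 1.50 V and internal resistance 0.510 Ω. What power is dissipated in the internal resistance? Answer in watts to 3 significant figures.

The source's internal resistance is just another series element carrying I; its dissipation is I²r.
I = ε / (r + R) = 1.50 / (0.510 + 7.67) = 0.1834 A
P_int = I² r = (0.1834)² × 0.510 = 0.01715 W

0.0171 W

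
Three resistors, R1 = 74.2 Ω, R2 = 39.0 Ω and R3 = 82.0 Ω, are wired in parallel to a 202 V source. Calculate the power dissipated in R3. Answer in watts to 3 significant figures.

498 W

Each parallel branch sees the full supply voltage, so P = V²/R applies directly to the target branch.
P_R3 = V² / R3 = (202)² / 82.0 Ω = 497.6 W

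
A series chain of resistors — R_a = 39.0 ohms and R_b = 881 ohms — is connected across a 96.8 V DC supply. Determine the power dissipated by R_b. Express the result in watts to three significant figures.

Since the resistors are in series they all carry the loop current I = V/R_total; the power in any one is I²R.
R_total = 39.0 + 881 = 920.0 Ω
I = V / R_total = 96.8 / 920.0 = 0.1052 A
P_R_b = I² × R_b = (0.1052)² × 881 = 9.753 W

9.75 W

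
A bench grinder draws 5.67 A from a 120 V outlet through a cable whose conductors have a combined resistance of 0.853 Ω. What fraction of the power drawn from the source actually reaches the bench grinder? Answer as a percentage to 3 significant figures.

96.0 %

The cable carries the full 5.67 A.
P_line = I² R_line = (5.670)² × 0.853 = 27.42 W
P_source = V I = 120 × 5.670 = 680.4 W; P_load = 653.0 W
η = P_load / P_source = 653.0 / 680.4 = 0.9597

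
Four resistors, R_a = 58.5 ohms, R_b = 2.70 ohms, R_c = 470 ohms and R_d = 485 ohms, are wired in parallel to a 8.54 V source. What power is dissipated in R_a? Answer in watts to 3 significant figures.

1.25 W

R_a sits directly across the source, so P = V²/R with V = 8.54 V.
P_R_a = V² / R_a = (8.54)² / 58.5 Ω = 1.247 W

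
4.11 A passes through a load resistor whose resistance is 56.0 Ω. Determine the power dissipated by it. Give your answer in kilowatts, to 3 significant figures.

Current and resistance are given, so P = I²R is the direct form.
P = (4.110 A)² × 56.0 Ω = 946.0 W

0.946 kW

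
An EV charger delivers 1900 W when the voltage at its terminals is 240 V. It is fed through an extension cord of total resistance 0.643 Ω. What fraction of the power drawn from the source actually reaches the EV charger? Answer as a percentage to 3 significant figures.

I = P / V = 1900 / 240 = 7.917 A through the extension cord.
P_line = I² R_line = (7.917)² × 0.643 = 40.30 W
P_source = P_load + P_line = 1900 + 40.30 = 1940 W
η = P_load / P_source = 1900 / 1940 = 0.9792

97.9 %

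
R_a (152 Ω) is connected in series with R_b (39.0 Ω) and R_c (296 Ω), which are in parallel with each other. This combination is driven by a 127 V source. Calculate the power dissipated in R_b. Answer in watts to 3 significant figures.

Replace R_b and R_c with their parallel equivalent so the circuit becomes R_a in series with R_p.
R_p = (39.0×296)/(39.0+296) = 34.46 Ω
R_total = 152 + 34.46 = 186.5 Ω
I = V / R_total = 127 / 186.5 = 0.6811 A
Voltage across the parallel pair: V_p = I × R_p = 0.6811 × 34.46 = 23.47 V
R_b is across V_p, so use P = V²/R for that branch.
P_R_b = (23.47)² / 39.0 = 14.13 W

14.1 W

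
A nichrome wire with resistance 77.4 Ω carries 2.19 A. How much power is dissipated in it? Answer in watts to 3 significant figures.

371 W

With I and R stated, P = I²R applies in one step.
P = (2.190 A)² × 77.4 Ω = 371.2 W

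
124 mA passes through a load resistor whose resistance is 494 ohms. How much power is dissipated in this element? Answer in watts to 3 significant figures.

Knowing I and R, the power is just I²R — no need to find V first.
P = (0.1240 A)² × 494 Ω = 7.596 W

7.60 W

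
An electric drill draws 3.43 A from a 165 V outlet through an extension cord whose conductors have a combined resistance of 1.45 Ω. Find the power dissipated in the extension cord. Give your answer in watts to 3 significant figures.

17.1 W

Only the current and the line resistance are needed for the I²R loss.
The extension cord carries the full 3.43 A.
P_line = I² R_line = (3.430)² × 1.45 = 17.06 W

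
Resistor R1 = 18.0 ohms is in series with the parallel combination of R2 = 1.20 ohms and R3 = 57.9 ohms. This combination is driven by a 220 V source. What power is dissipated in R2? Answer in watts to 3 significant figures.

152 W

Reduce the parallel pair to R_p first; the network is then a simple series string.
R_p = (1.20×57.9)/(1.20+57.9) = 1.176 Ω
R_total = 18.0 + 1.176 = 19.18 Ω
I = V / R_total = 220 / 19.18 = 11.47 A
Voltage across the parallel pair: V_p = I × R_p = 11.47 × 1.176 = 13.49 V
With V_p across R2, its power is V_p²/R2.
P_R2 = (13.49)² / 1.20 = 151.6 W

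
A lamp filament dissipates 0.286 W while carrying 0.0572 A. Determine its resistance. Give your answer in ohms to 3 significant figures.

The two known quantities fix the third via R = P / I².
R = 0.286 / (0.05720)² = 87.41 Ω

87.4 Ω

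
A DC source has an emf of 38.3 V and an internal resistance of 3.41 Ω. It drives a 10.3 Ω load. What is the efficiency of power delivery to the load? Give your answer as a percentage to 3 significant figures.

The source delivers εI, of which I²R reaches the load and I²r is lost; since I is common, η = R/(R+r).
η = R / (R + r) = 10.3 / (10.3 + 3.41) = 0.7513

75.1 %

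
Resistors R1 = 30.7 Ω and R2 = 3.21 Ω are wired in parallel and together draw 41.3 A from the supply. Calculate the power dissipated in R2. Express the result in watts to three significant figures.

Only the total current is stated, so first find the parallel equivalent to get the voltage across the combination.
1/R_eq = 1/30.7 + 1/3.21 ⇒ R_eq = 2.906 Ω
V = I_total × R_eq = 41.30 × 2.906 = 120.0 V
P_R2 = V² / R2 = (120.0)² / 3.21 = 4488 W

4490 W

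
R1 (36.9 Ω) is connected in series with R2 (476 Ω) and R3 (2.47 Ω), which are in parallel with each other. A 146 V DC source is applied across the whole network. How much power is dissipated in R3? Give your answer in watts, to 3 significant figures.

Collapse R2‖R3 to a single equivalent, reducing the network to two series elements.
R_p = (476×2.47)/(476+2.47) = 2.457 Ω
R_total = 36.9 + 2.457 = 39.36 Ω
I = V / R_total = 146 / 39.36 = 3.710 A
Voltage across the parallel pair: V_p = I × R_p = 3.710 × 2.457 = 9.115 V
With V_p across R3, its power is V_p²/R3.
P_R3 = (9.115)² / 2.47 = 33.64 W

33.6 W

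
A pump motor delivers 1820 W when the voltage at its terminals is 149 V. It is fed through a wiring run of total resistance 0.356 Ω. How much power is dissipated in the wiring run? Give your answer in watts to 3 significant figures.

The wiring run is a series resistance carrying the load current; its dissipation is I²R_line.
I = P / V = 1820 / 149 = 12.21 A through the wiring run.
P_line = I² R_line = (12.21)² × 0.356 = 53.12 W

53.1 W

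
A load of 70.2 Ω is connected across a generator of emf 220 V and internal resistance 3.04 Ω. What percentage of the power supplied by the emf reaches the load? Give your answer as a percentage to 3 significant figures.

Efficiency is P_load / P_total. With a series r and R sharing the same I, P = I²R for each, so η = R/(R+r).
η = R / (R + r) = 70.2 / (70.2 + 3.04) = 0.9585

95.8 %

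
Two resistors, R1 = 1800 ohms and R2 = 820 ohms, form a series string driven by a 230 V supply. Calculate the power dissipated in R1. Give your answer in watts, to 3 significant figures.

13.9 W

Every series element carries the same I. Get I from the total resistance, then P = I² × R1.
R_total = 1800 + 820 = 2620 Ω
I = V / R_total = 230 / 2620 = 0.08779 A
P_R1 = I² × R1 = (0.08779)² × 1800 = 13.87 W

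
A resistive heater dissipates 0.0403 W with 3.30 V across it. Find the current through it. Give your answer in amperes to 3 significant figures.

Rearranging the power relation for the two known quantities gives I = P / V.
I = 0.0403 / 3.30 = 0.01221 A

0.0122 A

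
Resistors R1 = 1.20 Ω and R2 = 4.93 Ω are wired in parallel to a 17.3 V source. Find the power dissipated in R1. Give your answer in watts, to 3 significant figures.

R1 sits directly across the source, so P = V²/R with V = 17.3 V.
P_R1 = V² / R1 = (17.3)² / 1.20 Ω = 249.4 W

249 W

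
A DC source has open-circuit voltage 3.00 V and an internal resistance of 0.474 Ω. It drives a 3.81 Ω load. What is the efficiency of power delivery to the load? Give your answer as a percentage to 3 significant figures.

88.9 %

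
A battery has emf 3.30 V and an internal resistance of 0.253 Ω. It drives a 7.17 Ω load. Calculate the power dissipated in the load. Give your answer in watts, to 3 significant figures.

Load and internal resistance form a series loop — compute the loop current, then the load power via I²R.
I = ε / (r + R) = 3.30 / (0.253 + 7.17) = 0.4446 A
P_load = I² R = (0.4446)² × 7.17 = 1.417 W

1.42 W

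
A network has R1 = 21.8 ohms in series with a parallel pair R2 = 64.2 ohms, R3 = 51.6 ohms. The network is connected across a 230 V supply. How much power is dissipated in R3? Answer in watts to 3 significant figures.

330 W

Collapse R2‖R3 to a single equivalent, reducing the network to two series elements.
R_p = (64.2×51.6)/(64.2+51.6) = 28.61 Ω
R_total = 21.8 + 28.61 = 50.41 Ω
I = V / R_total = 230 / 50.41 = 4.563 A
Voltage across the parallel pair: V_p = I × R_p = 4.563 × 28.61 = 130.5 V
With V_p across R3, its power is V_p²/R3.
P_R3 = (130.5)² / 51.6 = 330.2 W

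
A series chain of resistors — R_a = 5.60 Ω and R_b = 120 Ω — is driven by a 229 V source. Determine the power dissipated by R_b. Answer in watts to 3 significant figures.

Series elements share the same current, so find I first, then use P = I²R.
R_total = 5.60 + 120 = 125.6 Ω
I = V / R_total = 229 / 125.6 = 1.823 A
P_R_b = I² × R_b = (1.823)² × 120 = 398.9 W

399 W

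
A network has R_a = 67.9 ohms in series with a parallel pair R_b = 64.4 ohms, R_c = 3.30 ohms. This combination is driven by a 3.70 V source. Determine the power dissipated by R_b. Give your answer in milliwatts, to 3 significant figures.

Collapse R_b‖R_c to a single equivalent, reducing the network to two series elements.
R_p = (64.4×3.30)/(64.4+3.30) = 3.139 Ω
R_total = 67.9 + 3.139 = 71.04 Ω
I = V / R_total = 3.70 / 71.04 = 0.05208 A
Voltage across the parallel pair: V_p = I × R_p = 0.05208 × 3.139 = 0.1635 V
R_b sees V_p directly, so P = V_p² / R_b.
P_R_b = (0.1635)² / 64.4 = 0.0004151 W

0.415 mW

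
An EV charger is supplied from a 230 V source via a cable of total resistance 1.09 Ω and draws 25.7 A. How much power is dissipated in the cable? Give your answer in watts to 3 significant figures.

720 W

Line loss is just I²R for the cable — we know both I and R_line directly.
The cable carries the full 25.7 A.
P_line = I² R_line = (25.70)² × 1.09 = 719.9 W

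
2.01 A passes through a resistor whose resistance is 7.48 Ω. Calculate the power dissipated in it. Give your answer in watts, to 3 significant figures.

30.2 W

With I and R stated, P = I²R applies in one step.
P = (2.010 A)² × 7.48 Ω = 30.22 W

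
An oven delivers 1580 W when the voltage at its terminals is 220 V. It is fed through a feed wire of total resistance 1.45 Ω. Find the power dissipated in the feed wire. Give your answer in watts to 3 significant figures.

74.8 W

The feed wire and load are in series, so the same current flows in both; the loss is I²R_line.
I = P / V = 1580 / 220 = 7.182 A through the feed wire.
P_line = I² R_line = (7.182)² × 1.45 = 74.79 W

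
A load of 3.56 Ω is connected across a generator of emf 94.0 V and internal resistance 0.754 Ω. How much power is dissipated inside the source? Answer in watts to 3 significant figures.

The source's internal resistance is just another series element carrying I; its dissipation is I²r.
I = ε / (r + R) = 94.0 / (0.754 + 3.56) = 21.79 A
P_int = I² r = (21.79)² × 0.754 = 358.0 W

358 W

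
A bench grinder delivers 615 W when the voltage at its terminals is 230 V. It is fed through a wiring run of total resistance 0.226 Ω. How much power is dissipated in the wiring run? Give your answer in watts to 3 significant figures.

The wiring run and load are in series, so the same current flows in both; the loss is I²R_line.
I = P / V = 615 / 230 = 2.674 A through the wiring run.
P_line = I² R_line = (2.674)² × 0.226 = 1.616 W

1.62 W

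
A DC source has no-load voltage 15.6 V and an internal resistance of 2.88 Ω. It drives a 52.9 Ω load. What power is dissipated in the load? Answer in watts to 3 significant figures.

4.14 W

The internal resistance and the load are in series, so the same I flows through both; get I from ε/(r+R), then I²R for the load.
I = ε / (r + R) = 15.6 / (2.88 + 52.9) = 0.2797 A
P_load = I² R = (0.2797)² × 52.9 = 4.138 W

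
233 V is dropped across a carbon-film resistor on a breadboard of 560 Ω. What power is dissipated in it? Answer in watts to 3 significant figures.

Voltage and resistance are given, so P = V²/R is the one-step route.
P = (233 V)² / 560 Ω = 96.94 W

96.9 W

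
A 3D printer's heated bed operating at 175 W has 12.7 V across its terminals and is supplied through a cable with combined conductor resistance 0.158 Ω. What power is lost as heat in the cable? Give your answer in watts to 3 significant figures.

The cable and load are in series, so the same current flows in both; the loss is I²R_line.
I = P / V = 175 / 12.7 = 13.78 A through the cable.
P_line = I² R_line = (13.78)² × 0.158 = 30.00 W

30.0 W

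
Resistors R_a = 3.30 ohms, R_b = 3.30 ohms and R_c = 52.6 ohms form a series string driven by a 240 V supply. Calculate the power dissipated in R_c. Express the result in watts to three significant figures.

Series elements share the same current, so find I first, then use P = I²R.
R_total = 3.30 + 3.30 + 52.6 = 59.20 Ω
I = V / R_total = 240 / 59.20 = 4.054 A
P_R_c = I² × R_c = (4.054)² × 52.6 = 864.5 W

864 W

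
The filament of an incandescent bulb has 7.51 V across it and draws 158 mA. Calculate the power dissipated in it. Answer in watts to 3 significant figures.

1.19 W

Since both terminal voltage and current are stated, P = V I gives the power in one step.
P = 7.51 V × 0.1580 A = 1.187 W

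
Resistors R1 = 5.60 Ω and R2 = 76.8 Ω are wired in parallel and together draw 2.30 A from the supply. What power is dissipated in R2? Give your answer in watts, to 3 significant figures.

We need the common branch voltage; get it from I_total × R_eq, then P = V²/R for the branch.
1/R_eq = 1/5.60 + 1/76.8 ⇒ R_eq = 5.219 Ω
V = I_total × R_eq = 2.300 × 5.219 = 12.00 V
P_R2 = V² / R2 = (12.00)² / 76.8 = 1.876 W

1.88 W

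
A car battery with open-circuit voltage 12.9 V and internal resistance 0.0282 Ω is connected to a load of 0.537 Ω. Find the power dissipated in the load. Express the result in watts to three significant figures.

280 W

With r and R in series, I = ε/(r+R); the load dissipates I²R.
I = ε / (r + R) = 12.9 / (0.0282 + 0.537) = 22.82 A
P_load = I² R = (22.82)² × 0.537 = 279.7 W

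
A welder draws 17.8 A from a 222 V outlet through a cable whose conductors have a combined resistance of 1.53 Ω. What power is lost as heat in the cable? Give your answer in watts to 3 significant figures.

The cable is a series resistance carrying the load current; its dissipation is I²R_line.
The cable carries the full 17.8 A.
P_line = I² R_line = (17.80)² × 1.53 = 484.8 W

485 W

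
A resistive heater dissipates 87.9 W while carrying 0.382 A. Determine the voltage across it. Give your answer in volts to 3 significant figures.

From P = V I = I²R = V²/R, with the two given quantities we get V = P / I.
V = 87.9 / 0.3820 = 230.1 V

230 V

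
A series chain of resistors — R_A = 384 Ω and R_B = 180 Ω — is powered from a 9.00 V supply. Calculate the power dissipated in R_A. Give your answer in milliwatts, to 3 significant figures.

Series elements share the same current, so find I first, then use P = I²R.
R_total = 384 + 180 = 564.0 Ω
I = V / R_total = 9.00 / 564.0 = 0.01596 A
P_R_A = I² × R_A = (0.01596)² × 384 = 0.09778 W

97.8 mW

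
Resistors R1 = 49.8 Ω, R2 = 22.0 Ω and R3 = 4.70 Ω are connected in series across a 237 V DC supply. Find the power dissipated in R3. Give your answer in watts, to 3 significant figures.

45.1 W

Series elements share the same current, so find I first, then use P = I²R.
R_total = 49.8 + 22.0 + 4.70 = 76.50 Ω
I = V / R_total = 237 / 76.50 = 3.098 A
P_R3 = I² × R3 = (3.098)² × 4.70 = 45.11 W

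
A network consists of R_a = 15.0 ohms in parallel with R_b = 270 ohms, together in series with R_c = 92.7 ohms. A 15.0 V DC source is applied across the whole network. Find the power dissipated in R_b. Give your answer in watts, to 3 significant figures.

0.0147 W

Combine R_a and R_b into their parallel equivalent first, reducing the network to two series resistors.
R_p = (15.0×270)/(15.0+270) = 14.21 Ω
R_total = R_p + 92.7 = 14.21 + 92.7 = 106.9 Ω
I = V / R_total = 15.0 / 106.9 = 0.1403 A
Voltage across the parallel pair: V_p = I × R_p = 0.1403 × 14.21 = 1.994 V
Use P = V²/R for R_b with V = V_p.
P_R_b = (1.994)² / 270 = 0.01472 W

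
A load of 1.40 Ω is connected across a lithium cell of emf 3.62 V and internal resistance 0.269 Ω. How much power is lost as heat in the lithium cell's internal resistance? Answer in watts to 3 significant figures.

Internal loss is I²r, with I set by the total series resistance r+R.
I = ε / (r + R) = 3.62 / (0.269 + 1.40) = 2.169 A
P_int = I² r = (2.169)² × 0.269 = 1.265 W

1.27 W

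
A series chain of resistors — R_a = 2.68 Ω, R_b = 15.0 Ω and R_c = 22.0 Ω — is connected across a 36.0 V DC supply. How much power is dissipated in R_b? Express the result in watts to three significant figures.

12.3 W

In a series string the same current flows through every resistor — find that current, then P = I²R for the one we want.
R_total = 2.68 + 15.0 + 22.0 = 39.68 Ω
I = V / R_total = 36.0 / 39.68 = 0.9073 A
P_R_b = I² × R_b = (0.9073)² × 15.0 = 12.35 W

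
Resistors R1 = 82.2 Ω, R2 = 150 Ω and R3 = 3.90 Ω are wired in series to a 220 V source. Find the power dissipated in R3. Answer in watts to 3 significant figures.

In a series string the same current flows through every resistor — find that current, then P = I²R for the one we want.
R_total = 82.2 + 150 + 3.90 = 236.1 Ω
I = V / R_total = 220 / 236.1 = 0.9318 A
P_R3 = I² × R3 = (0.9318)² × 3.90 = 3.386 W

3.39 W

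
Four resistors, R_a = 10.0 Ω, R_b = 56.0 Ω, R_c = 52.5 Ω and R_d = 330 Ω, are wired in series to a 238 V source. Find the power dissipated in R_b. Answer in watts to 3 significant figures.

15.8 W

The current is common to all series resistors; compute it, then apply P = I²R for the target.
R_total = 10.0 + 56.0 + 52.5 + 330 = 448.5 Ω
I = V / R_total = 238 / 448.5 = 0.5307 A
P_R_b = I² × R_b = (0.5307)² × 56.0 = 15.77 W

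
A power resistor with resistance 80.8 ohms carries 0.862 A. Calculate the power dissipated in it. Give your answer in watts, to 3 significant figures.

60.0 W

Current and resistance are given, so P = I²R is the direct form.
P = (0.8620 A)² × 80.8 Ω = 60.04 W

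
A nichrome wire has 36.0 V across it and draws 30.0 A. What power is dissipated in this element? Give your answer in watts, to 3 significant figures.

1080 W

V and I are known directly — P = V I, no intermediate step needed.
P = 36.0 V × 30.00 A = 1080 W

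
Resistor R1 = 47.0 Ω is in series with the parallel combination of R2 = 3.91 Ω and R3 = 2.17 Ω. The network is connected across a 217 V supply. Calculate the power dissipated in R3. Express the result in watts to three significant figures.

Reduce the parallel pair to R_p first; the network is then a simple series string.
R_p = (3.91×2.17)/(3.91+2.17) = 1.396 Ω
R_total = 47.0 + 1.396 = 48.40 Ω
I = V / R_total = 217 / 48.40 = 4.484 A
Voltage across the parallel pair: V_p = I × R_p = 4.484 × 1.396 = 6.257 V
With V_p across R3, its power is V_p²/R3.
P_R3 = (6.257)² / 2.17 = 18.04 W

18.0 W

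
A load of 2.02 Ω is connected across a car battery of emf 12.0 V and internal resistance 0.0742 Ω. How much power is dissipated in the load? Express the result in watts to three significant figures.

66.3 W

With r and R in series, I = ε/(r+R); the load dissipates I²R.
I = ε / (r + R) = 12.0 / (0.0742 + 2.02) = 5.730 A
P_load = I² R = (5.730)² × 2.02 = 66.33 W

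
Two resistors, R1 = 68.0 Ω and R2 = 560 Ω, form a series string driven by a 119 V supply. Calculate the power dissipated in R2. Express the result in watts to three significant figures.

20.1 W

In a series string the same current flows through every resistor — find that current, then P = I²R for the one we want.
R_total = 68.0 + 560 = 628.0 Ω
I = V / R_total = 119 / 628.0 = 0.1895 A
P_R2 = I² × R2 = (0.1895)² × 560 = 20.11 W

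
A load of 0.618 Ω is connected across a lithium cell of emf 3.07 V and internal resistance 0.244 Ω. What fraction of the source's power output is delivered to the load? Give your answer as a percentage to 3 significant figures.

71.7 %

Both r and R carry the same current, so the power split is just the resistance split: η = R/(R+r).
η = R / (R + r) = 0.618 / (0.618 + 0.244) = 0.7169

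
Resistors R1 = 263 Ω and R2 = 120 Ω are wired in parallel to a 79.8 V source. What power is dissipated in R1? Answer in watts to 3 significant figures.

24.2 W

Every branch has 79.8 V across it, so for R1 the power is simply V²/R.
P_R1 = V² / R1 = (79.8)² / 263 Ω = 24.21 W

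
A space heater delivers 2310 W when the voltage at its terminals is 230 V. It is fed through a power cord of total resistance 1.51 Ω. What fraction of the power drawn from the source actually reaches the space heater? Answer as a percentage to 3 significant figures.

I = P / V = 2310 / 230 = 10.04 A through the power cord.
P_line = I² R_line = (10.04)² × 1.51 = 152.3 W
P_source = P_load + P_line = 2310 + 152.3 = 2462 W
η = P_load / P_source = 2310 / 2462 = 0.9381

93.8 %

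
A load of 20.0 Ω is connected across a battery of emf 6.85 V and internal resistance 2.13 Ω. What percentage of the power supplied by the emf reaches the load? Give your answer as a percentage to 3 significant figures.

90.4 %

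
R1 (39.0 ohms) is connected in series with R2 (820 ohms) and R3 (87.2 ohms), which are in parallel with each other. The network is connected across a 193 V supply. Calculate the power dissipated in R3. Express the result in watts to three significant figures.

191 W

First combine the parallel branches into one equivalent R_p, then R1 + R_p is a series pair.
R_p = (820×87.2)/(820+87.2) = 78.82 Ω
R_total = 39.0 + 78.82 = 117.8 Ω
I = V / R_total = 193 / 117.8 = 1.638 A
Voltage across the parallel pair: V_p = I × R_p = 1.638 × 78.82 = 129.1 V
With V_p across R3, its power is V_p²/R3.
P_R3 = (129.1)² / 87.2 = 191.2 W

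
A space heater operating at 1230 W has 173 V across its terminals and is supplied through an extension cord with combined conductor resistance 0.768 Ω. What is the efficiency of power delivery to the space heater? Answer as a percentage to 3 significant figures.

I = P / V = 1230 / 173 = 7.110 A through the extension cord.
P_line = I² R_line = (7.110)² × 0.768 = 38.82 W
P_source = P_load + P_line = 1230 + 38.82 = 1269 W
η = P_load / P_source = 1230 / 1269 = 0.9694

96.9 %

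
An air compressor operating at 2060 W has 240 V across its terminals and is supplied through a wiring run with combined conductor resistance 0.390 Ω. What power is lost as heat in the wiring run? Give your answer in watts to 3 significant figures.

28.7 W

The wiring run and load are in series, so the same current flows in both; the loss is I²R_line.
I = P / V = 2060 / 240 = 8.583 A through the wiring run.
P_line = I² R_line = (8.583)² × 0.390 = 28.73 W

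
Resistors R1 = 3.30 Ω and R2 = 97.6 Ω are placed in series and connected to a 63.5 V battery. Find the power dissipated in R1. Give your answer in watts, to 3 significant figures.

1.31 W

In a series string the same current flows through every resistor — find that current, then P = I²R for the one we want.
R_total = 3.30 + 97.6 = 100.9 Ω
I = V / R_total = 63.5 / 100.9 = 0.6293 A
P_R1 = I² × R1 = (0.6293)² × 3.30 = 1.307 W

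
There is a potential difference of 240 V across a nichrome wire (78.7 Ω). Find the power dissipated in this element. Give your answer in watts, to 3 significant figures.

V and R are stated; P = V²/R avoids computing the current.
P = (240 V)² / 78.7 Ω = 731.9 W

732 W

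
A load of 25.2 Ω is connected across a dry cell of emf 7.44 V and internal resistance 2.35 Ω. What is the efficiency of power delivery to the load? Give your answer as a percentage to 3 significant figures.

The source delivers εI, of which I²R reaches the load and I²r is lost; since I is common, η = R/(R+r).
η = R / (R + r) = 25.2 / (25.2 + 2.35) = 0.9147

91.5 %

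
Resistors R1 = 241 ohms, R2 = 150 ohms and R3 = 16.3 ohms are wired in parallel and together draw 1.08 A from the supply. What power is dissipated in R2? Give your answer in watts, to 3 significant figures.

Only the total current is stated, so first find the parallel equivalent to get the voltage across the combination.
1/R_eq = 1/241 + 1/150 + 1/16.3 ⇒ R_eq = 13.86 Ω
V = I_total × R_eq = 1.080 × 13.86 = 14.97 V
P_R2 = V² / R2 = (14.97)² / 150 = 1.493 W

1.49 W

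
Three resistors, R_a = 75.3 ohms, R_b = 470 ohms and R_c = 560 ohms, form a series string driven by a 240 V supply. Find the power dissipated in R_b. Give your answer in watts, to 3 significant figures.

22.2 W

In a series string the same current flows through every resistor — find that current, then P = I²R for the one we want.
R_total = 75.3 + 470 + 560 = 1105 Ω
I = V / R_total = 240 / 1105 = 0.2171 A
P_R_b = I² × R_b = (0.2171)² × 470 = 22.16 W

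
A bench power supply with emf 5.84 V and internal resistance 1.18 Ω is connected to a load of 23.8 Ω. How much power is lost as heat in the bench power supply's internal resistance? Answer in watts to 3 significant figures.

0.0645 W

Internal loss is I²r, with I set by the total series resistance r+R.
I = ε / (r + R) = 5.84 / (1.18 + 23.8) = 0.2338 A
P_int = I² r = (0.2338)² × 1.18 = 0.06449 W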